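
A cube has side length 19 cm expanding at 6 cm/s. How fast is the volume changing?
6498 cm³/s

V = s³
dV/dt = 3s² · ds/dt = 3·19²·6 = 6498 cm³/s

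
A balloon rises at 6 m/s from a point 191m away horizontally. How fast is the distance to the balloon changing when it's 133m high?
399√54170/27085 ≈ 3.429 m/s

z² = 191² + y²
z = √(191² + 133²) = √54170
dz/dt = y/z · dy/dt = 133/√54170 · 6 = 399√54170/27085 ≈ 3.429 m/s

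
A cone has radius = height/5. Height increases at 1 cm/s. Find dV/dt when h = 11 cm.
121π/25 cm³/s

V = (1/3)π(h/5)²h = πh³/75
dV/dt = πh²/25 · 1
At h = 11: dV/dt = 121π/25 cm³/s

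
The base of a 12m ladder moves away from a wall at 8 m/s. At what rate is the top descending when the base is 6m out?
8√3/3 ≈ 4.619 m/s

x² + y² = 12²
2x·dx/dt + 2y·dy/dt = 0
dy/dt = -x/y · dx/dt = -6/(6√3) · 8 = -8√3/3 m/s
The top is descending at 8√3/3 ≈ 4.619 m/s.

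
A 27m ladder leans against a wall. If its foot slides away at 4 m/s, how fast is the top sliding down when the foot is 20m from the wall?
80√329/329 ≈ 4.411 m/s

x² + y² = 27²
2x·dx/dt + 2y·dy/dt = 0
dy/dt = -x/y · dx/dt = -20/√329 · 4 = -80√329/329 m/s
The top is descending at 80√329/329 ≈ 4.411 m/s.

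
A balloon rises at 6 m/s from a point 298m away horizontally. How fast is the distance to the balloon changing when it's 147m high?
882√110413/110413 ≈ 2.654 m/s

z² = 298² + y²
z = √(298² + 147²) = √110413
dz/dt = y/z · dy/dt = 147/√110413 · 6 = 882√110413/110413 ≈ 2.654 m/s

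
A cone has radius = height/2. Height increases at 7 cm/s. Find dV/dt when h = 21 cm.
3087π/4 cm³/s

V = (1/3)π(h/2)²h = πh³/12
dV/dt = πh²/4 · 7
At h = 21: dV/dt = 3087π/4 cm³/s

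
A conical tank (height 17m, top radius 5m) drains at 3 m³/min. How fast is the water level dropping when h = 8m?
867/(1600π) ≈ 0.1725 m/min

r/h = 5/17, so r = (5/17)h
V = (1/3)πr²h = (1/3)π((5/17)h)²h = (25/867)πh³
dV/dh = (25/289)πh²
dh/dt = (dV/dt)/(dV/dh) = -3/((25/289)π·8²) = -867/(1600π) m/min
The level is dropping at 867/(1600π) ≈ 0.1725 m/min.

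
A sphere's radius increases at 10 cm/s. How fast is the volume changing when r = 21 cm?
17640π cm³/s

V = (4/3)πr³
dV/dt = dV/dr · dr/dt = 4πr² · 10
At r = 21: dV/dt = 17640π cm³/s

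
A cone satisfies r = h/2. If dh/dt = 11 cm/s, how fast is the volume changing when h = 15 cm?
2475π/4 cm³/s

V = (1/3)π(h/2)²h = πh³/12
dV/dt = πh²/4 · 11
At h = 15: dV/dt = 2475π/4 cm³/s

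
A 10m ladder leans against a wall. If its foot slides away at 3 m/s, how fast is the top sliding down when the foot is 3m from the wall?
9√91/91 ≈ 0.9435 m/s

x² + y² = 10²
2x·dx/dt + 2y·dy/dt = 0
dy/dt = -x/y · dx/dt = -3/√91 · 3 = -9√91/91 m/s
The top is descending at 9√91/91 ≈ 0.9435 m/s.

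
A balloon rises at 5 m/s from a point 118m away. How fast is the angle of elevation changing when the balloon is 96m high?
0.025497 rad/s

tan(θ) = y/118
sec²(θ) · dθ/dt = (1/118) · dy/dt
dθ/dt = cos²(θ)/118 · 5 = 118/(118² + 96²) · 5
dθ/dt = 0.025497 rad/s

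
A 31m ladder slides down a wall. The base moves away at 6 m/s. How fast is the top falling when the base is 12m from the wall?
72√817/817 ≈ 2.519 m/s

x² + y² = 31²
2x·dx/dt + 2y·dy/dt = 0
dy/dt = -x/y · dx/dt = -12/√817 · 6 = -72√817/817 m/s
The top is descending at 72√817/817 ≈ 2.519 m/s.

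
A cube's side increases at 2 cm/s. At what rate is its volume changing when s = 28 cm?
4704 cm³/s

V = s³
dV/dt = 3s² · ds/dt = 3·28²·2 = 4704 cm³/s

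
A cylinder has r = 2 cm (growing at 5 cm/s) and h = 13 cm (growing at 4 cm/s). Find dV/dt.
276π cm³/s

V = πr²h
dV/dt = 2πrh·dr/dt + πr²·dh/dt
= 2π(2)(13)(5) + π(2)²(4)
= 276π cm³/s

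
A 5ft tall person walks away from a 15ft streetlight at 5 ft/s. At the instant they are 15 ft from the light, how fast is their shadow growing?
5/2 ft/s

By similar triangles: 15/(x+s) = 5/s
Solving: s = 5x/10
ds/dt = 5/10 · dx/dt = 1/2 · 5 = 5/2 ft/s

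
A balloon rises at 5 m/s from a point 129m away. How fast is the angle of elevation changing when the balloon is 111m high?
0.022271 rad/s

tan(θ) = y/129
sec²(θ) · dθ/dt = (1/129) · dy/dt
dθ/dt = cos²(θ)/129 · 5 = 129/(129² + 111²) · 5
dθ/dt = 0.022271 rad/s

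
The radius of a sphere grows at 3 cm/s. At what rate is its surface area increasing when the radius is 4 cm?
96π cm²/s

S = 4πr²
dS/dt = dS/dr · dr/dt = 8πr · 3
At r = 4: dS/dt = 96π cm²/s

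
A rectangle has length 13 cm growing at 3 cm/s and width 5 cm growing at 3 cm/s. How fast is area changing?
54 cm²/s

A = lw
dA/dt = w·dl/dt + l·dw/dt = 5·3 + 13·3 = 54 cm²/s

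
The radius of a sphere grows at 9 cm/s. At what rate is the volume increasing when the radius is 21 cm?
15876π cm³/s

V = (4/3)πr³
dV/dt = dV/dr · dr/dt = 4πr² · 9
At r = 21: dV/dt = 15876π cm³/s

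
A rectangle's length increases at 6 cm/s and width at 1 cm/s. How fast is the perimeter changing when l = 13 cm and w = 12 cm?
14 cm/s

P = 2(l + w)
dP/dt = 2(dl/dt + dw/dt) = 2(6 + 1) = 14 cm/s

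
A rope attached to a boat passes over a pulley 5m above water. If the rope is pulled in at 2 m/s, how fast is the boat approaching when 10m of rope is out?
4√3/3 ≈ 2.309 m/s

rope² = x² + 5²
x = √(10² - 5²) = 5√3
dx/dt = (rope/x) · d(rope)/dt = (10/(5√3)) · (-2) = -4√3/3 m/s
The boat approaches at 4√3/3 ≈ 2.309 m/s.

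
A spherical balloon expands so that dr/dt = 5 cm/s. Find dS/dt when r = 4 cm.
160π cm²/s

S = 4πr²
dS/dt = dS/dr · dr/dt = 8πr · 5
At r = 4: dS/dt = 160π cm²/s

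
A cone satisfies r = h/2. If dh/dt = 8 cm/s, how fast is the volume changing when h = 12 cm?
288π cm³/s

V = (1/3)π(h/2)²h = πh³/12
dV/dt = πh²/4 · 8
At h = 12: dV/dt = 288π cm³/s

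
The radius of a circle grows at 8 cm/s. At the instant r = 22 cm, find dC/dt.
16π cm/s

C = 2πr
dC/dt = 2π · dr/dt = 2π · 8 = 16π cm/s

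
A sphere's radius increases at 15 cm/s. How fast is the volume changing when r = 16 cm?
15360π cm³/s

V = (4/3)πr³
dV/dt = dV/dr · dr/dt = 4πr² · 15
At r = 16: dV/dt = 15360π cm³/s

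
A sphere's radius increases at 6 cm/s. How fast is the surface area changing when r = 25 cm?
1200π cm²/s

S = 4πr²
dS/dt = dS/dr · dr/dt = 8πr · 6
At r = 25: dS/dt = 1200π cm²/s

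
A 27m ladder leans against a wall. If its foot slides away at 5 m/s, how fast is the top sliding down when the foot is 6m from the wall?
10√77/77 ≈ 1.14 m/s

x² + y² = 27²
2x·dx/dt + 2y·dy/dt = 0
dy/dt = -x/y · dx/dt = -6/(3√77) · 5 = -10√77/77 m/s
The top is descending at 10√77/77 ≈ 1.14 m/s.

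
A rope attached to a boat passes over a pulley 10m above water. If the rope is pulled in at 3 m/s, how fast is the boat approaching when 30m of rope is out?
9√2/4 ≈ 3.182 m/s

rope² = x² + 10²
x = √(30² - 10²) = 20√2
dx/dt = (rope/x) · d(rope)/dt = (30/(20√2)) · (-3) = -9√2/4 m/s
The boat approaches at 9√2/4 ≈ 3.182 m/s.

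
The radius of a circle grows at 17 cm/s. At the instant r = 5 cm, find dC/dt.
34π cm/s

C = 2πr
dC/dt = 2π · dr/dt = 2π · 17 = 34π cm/s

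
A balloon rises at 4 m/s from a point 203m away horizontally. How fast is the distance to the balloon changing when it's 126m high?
72√1165/1165 ≈ 2.109 m/s

z² = 203² + y²
z = √(203² + 126²) = 7√1165
dz/dt = y/z · dy/dt = 126/(7√1165) · 4 = 72√1165/1165 ≈ 2.109 m/s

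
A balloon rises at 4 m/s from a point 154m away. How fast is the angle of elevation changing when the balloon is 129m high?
0.015264 rad/s

tan(θ) = y/154
sec²(θ) · dθ/dt = (1/154) · dy/dt
dθ/dt = cos²(θ)/154 · 4 = 154/(154² + 129²) · 4
dθ/dt = 0.015264 rad/s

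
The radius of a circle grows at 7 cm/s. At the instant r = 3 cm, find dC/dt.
14π cm/s

C = 2πr
dC/dt = 2π · dr/dt = 2π · 7 = 14π cm/s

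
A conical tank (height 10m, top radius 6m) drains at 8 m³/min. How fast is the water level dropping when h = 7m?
200/(441π) ≈ 0.1444 m/min

r/h = 6/10, so r = (3/5)h
V = (1/3)πr²h = (1/3)π((3/5)h)²h = (3/25)πh³
dV/dh = (9/25)πh²
dh/dt = (dV/dt)/(dV/dh) = -8/((9/25)π·7²) = -200/(441π) m/min
The level is dropping at 200/(441π) ≈ 0.1444 m/min.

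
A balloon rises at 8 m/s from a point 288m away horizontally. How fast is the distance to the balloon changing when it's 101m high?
808√93145/93145 ≈ 2.647 m/s

z² = 288² + y²
z = √(288² + 101²) = √93145
dz/dt = y/z · dy/dt = 101/√93145 · 8 = 808√93145/93145 ≈ 2.647 m/s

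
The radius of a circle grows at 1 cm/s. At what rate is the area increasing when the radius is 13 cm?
26π cm²/s

A = πr²
dA/dt = 2πr · dr/dt = 2π(13)(1) = 26π cm²/s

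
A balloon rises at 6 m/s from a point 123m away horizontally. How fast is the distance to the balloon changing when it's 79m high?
237√21370/10685 ≈ 3.242 m/s

z² = 123² + y²
z = √(123² + 79²) = √21370
dz/dt = y/z · dy/dt = 79/√21370 · 6 = 237√21370/10685 ≈ 3.242 m/s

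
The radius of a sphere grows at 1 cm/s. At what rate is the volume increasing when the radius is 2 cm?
16π cm³/s

V = (4/3)πr³
dV/dt = dV/dr · dr/dt = 4πr² · 1
At r = 2: dV/dt = 16π cm³/s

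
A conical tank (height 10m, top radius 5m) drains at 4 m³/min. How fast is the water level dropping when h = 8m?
1/(4π) ≈ 0.07958 m/min

r/h = 5/10, so r = (1/2)h
V = (1/3)πr²h = (1/3)π((1/2)h)²h = (1/12)πh³
dV/dh = (1/4)πh²
dh/dt = (dV/dt)/(dV/dh) = -4/((1/4)π·8²) = -1/(4π) m/min
The level is dropping at 1/(4π) ≈ 0.07958 m/min.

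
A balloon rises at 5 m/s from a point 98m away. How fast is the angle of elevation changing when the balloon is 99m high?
0.025251 rad/s

tan(θ) = y/98
sec²(θ) · dθ/dt = (1/98) · dy/dt
dθ/dt = cos²(θ)/98 · 5 = 98/(98² + 99²) · 5
dθ/dt = 0.025251 rad/s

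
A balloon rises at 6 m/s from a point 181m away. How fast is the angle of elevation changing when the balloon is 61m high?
0.029768 rad/s

tan(θ) = y/181
sec²(θ) · dθ/dt = (1/181) · dy/dt
dθ/dt = cos²(θ)/181 · 6 = 181/(181² + 61²) · 6
dθ/dt = 0.029768 rad/s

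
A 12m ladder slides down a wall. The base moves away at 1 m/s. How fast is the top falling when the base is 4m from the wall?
√2/4 ≈ 0.3536 m/s

x² + y² = 12²
2x·dx/dt + 2y·dy/dt = 0
dy/dt = -x/y · dx/dt = -4/(8√2) · 1 = -√2/4 m/s
The top is descending at √2/4 ≈ 0.3536 m/s.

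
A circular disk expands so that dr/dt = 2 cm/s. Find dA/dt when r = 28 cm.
112π cm²/s

A = πr²
dA/dt = 2πr · dr/dt = 2π(28)(2) = 112π cm²/s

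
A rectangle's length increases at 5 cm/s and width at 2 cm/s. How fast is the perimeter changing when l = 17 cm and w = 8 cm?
14 cm/s

P = 2(l + w)
dP/dt = 2(dl/dt + dw/dt) = 2(5 + 2) = 14 cm/s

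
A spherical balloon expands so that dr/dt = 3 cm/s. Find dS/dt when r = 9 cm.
216π cm²/s

S = 4πr²
dS/dt = dS/dr · dr/dt = 8πr · 3
At r = 9: dS/dt = 216π cm²/s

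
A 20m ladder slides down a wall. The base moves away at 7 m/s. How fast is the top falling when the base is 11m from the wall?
77√31/93 ≈ 4.61 m/s

x² + y² = 20²
2x·dx/dt + 2y·dy/dt = 0
dy/dt = -x/y · dx/dt = -11/(3√31) · 7 = -77√31/93 m/s
The top is descending at 77√31/93 ≈ 4.61 m/s.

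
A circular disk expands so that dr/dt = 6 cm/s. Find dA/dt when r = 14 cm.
168π cm²/s

A = πr²
dA/dt = 2πr · dr/dt = 2π(14)(6) = 168π cm²/s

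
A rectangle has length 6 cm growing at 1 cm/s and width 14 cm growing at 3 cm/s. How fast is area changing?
32 cm²/s

A = lw
dA/dt = w·dl/dt + l·dw/dt = 14·1 + 6·3 = 32 cm²/s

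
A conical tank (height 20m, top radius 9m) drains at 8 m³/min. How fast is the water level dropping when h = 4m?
200/(81π) ≈ 0.786 m/min

r/h = 9/20, so r = (9/20)h
V = (1/3)πr²h = (1/3)π((9/20)h)²h = (27/400)πh³
dV/dh = (81/400)πh²
dh/dt = (dV/dt)/(dV/dh) = -8/((81/400)π·4²) = -200/(81π) m/min
The level is dropping at 200/(81π) ≈ 0.786 m/min.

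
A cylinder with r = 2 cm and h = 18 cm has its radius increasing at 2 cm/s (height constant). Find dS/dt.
88π cm²/s

S = 2πrh + 2πr² (lateral + bases)
dS/dt = (2πh + 4πr)·dr/dt = (2π·18 + 4π·2)·2
= 88π cm²/s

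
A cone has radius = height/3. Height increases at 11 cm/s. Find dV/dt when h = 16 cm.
2816π/9 cm³/s

V = (1/3)π(h/3)²h = πh³/27
dV/dt = πh²/9 · 11
At h = 16: dV/dt = 2816π/9 cm³/s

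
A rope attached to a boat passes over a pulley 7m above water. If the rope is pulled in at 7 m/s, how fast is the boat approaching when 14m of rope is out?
14√3/3 ≈ 8.083 m/s

rope² = x² + 7²
x = √(14² - 7²) = 7√3
dx/dt = (rope/x) · d(rope)/dt = (14/(7√3)) · (-7) = -14√3/3 m/s
The boat approaches at 14√3/3 ≈ 8.083 m/s.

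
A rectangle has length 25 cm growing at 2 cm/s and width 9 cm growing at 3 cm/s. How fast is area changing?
93 cm²/s

A = lw
dA/dt = w·dl/dt + l·dw/dt = 9·2 + 25·3 = 93 cm²/s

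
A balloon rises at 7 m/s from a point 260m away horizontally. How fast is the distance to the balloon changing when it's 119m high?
833√81761/81761 ≈ 2.913 m/s

z² = 260² + y²
z = √(260² + 119²) = √81761
dz/dt = y/z · dy/dt = 119/√81761 · 7 = 833√81761/81761 ≈ 2.913 m/s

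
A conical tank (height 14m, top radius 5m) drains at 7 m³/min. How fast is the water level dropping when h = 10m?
343/(625π) ≈ 0.1747 m/min

r/h = 5/14, so r = (5/14)h
V = (1/3)πr²h = (1/3)π((5/14)h)²h = (25/588)πh³
dV/dh = (25/196)πh²
dh/dt = (dV/dt)/(dV/dh) = -7/((25/196)π·10²) = -343/(625π) m/min
The level is dropping at 343/(625π) ≈ 0.1747 m/min.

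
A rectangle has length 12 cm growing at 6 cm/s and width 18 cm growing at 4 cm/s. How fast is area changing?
156 cm²/s

A = lw
dA/dt = w·dl/dt + l·dw/dt = 18·6 + 12·4 = 156 cm²/s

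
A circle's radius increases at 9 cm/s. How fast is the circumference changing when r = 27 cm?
18π cm/s

C = 2πr
dC/dt = 2π · dr/dt = 2π · 9 = 18π cm/s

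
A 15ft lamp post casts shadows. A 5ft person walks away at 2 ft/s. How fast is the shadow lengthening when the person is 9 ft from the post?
1 ft/s

By similar triangles: 15/(x+s) = 5/s
Solving: s = 5x/10
ds/dt = 5/10 · dx/dt = 1/2 · 2 = 1 ft/s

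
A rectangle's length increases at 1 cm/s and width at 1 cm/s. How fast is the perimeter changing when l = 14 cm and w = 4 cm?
4 cm/s

P = 2(l + w)
dP/dt = 2(dl/dt + dw/dt) = 2(1 + 1) = 4 cm/s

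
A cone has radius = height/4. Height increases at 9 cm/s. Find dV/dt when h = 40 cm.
900π cm³/s

V = (1/3)π(h/4)²h = πh³/48
dV/dt = πh²/16 · 9
At h = 40: dV/dt = 900π cm³/s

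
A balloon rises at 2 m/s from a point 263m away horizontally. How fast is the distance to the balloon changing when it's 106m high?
212√80405/80405 ≈ 0.7476 m/s

z² = 263² + y²
z = √(263² + 106²) = √80405
dz/dt = y/z · dy/dt = 106/√80405 · 2 = 212√80405/80405 ≈ 0.7476 m/s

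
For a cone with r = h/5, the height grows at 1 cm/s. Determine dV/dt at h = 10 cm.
4π cm³/s

V = (1/3)π(h/5)²h = πh³/75
dV/dt = πh²/25 · 1
At h = 10: dV/dt = 4π cm³/s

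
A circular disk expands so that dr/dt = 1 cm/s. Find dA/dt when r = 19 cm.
38π cm²/s

A = πr²
dA/dt = 2πr · dr/dt = 2π(19)(1) = 38π cm²/s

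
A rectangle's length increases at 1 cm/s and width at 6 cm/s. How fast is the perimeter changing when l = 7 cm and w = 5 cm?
14 cm/s

P = 2(l + w)
dP/dt = 2(dl/dt + dw/dt) = 2(1 + 6) = 14 cm/s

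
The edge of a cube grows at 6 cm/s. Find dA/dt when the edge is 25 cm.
1800 cm²/s

A = 6s²
dA/dt = 12s · ds/dt = 12·25·6 = 1800 cm²/s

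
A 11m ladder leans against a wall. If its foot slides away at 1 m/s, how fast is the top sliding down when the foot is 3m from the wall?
3√7/28 ≈ 0.2835 m/s

x² + y² = 11²
2x·dx/dt + 2y·dy/dt = 0
dy/dt = -x/y · dx/dt = -3/(4√7) · 1 = -3√7/28 m/s
The top is descending at 3√7/28 ≈ 0.2835 m/s.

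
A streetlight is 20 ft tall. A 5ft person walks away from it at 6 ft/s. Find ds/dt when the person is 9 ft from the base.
2 ft/s

By similar triangles: 20/(x+s) = 5/s
Solving: s = 5x/15
ds/dt = 5/15 · dx/dt = 1/3 · 6 = 2 ft/s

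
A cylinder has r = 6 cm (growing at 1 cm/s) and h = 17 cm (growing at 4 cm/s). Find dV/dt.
348π cm³/s

V = πr²h
dV/dt = 2πrh·dr/dt + πr²·dh/dt
= 2π(6)(17)(1) + π(6)²(4)
= 348π cm³/s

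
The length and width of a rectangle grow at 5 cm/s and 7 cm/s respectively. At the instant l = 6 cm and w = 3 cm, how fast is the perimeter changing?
24 cm/s

P = 2(l + w)
dP/dt = 2(dl/dt + dw/dt) = 2(5 + 7) = 24 cm/s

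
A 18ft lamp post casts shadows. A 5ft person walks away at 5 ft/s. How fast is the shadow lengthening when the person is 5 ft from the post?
25/13 ft/s

By similar triangles: 18/(x+s) = 5/s
Solving: s = 5x/13
ds/dt = 5/13 · dx/dt = 5/13 · 5 = 25/13 ft/s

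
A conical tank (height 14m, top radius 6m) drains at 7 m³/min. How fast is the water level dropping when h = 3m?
343/(81π) ≈ 1.348 m/min

r/h = 6/14, so r = (3/7)h
V = (1/3)πr²h = (1/3)π((3/7)h)²h = (3/49)πh³
dV/dh = (9/49)πh²
dh/dt = (dV/dt)/(dV/dh) = -7/((9/49)π·3²) = -343/(81π) m/min
The level is dropping at 343/(81π) ≈ 1.348 m/min.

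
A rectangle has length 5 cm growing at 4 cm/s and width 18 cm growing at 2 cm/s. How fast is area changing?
82 cm²/s

A = lw
dA/dt = w·dl/dt + l·dw/dt = 18·4 + 5·2 = 82 cm²/s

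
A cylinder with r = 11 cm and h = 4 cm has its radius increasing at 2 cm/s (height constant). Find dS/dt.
104π cm²/s

S = 2πrh + 2πr² (lateral + bases)
dS/dt = (2πh + 4πr)·dr/dt = (2π·4 + 4π·11)·2
= 104π cm²/s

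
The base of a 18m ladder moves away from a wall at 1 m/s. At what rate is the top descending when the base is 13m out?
13√155/155 ≈ 1.044 m/s

x² + y² = 18²
2x·dx/dt + 2y·dy/dt = 0
dy/dt = -x/y · dx/dt = -13/√155 · 1 = -13√155/155 m/s
The top is descending at 13√155/155 ≈ 1.044 m/s.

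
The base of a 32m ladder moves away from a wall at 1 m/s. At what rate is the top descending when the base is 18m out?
9√7/35 ≈ 0.6803 m/s

x² + y² = 32²
2x·dx/dt + 2y·dy/dt = 0
dy/dt = -x/y · dx/dt = -18/(10√7) · 1 = -9√7/35 m/s
The top is descending at 9√7/35 ≈ 0.6803 m/s.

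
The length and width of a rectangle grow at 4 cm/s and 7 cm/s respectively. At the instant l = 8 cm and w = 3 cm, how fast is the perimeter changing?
22 cm/s

P = 2(l + w)
dP/dt = 2(dl/dt + dw/dt) = 2(4 + 7) = 22 cm/s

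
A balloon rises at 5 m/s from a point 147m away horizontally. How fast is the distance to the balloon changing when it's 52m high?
260√24313/24313 ≈ 1.667 m/s

z² = 147² + y²
z = √(147² + 52²) = √24313
dz/dt = y/z · dy/dt = 52/√24313 · 5 = 260√24313/24313 ≈ 1.667 m/s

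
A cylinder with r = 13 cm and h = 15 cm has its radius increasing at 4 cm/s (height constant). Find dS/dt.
328π cm²/s

S = 2πrh + 2πr² (lateral + bases)
dS/dt = (2πh + 4πr)·dr/dt = (2π·15 + 4π·13)·4
= 328π cm²/s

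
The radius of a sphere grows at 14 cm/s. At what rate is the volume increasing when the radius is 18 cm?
18144π cm³/s

V = (4/3)πr³
dV/dt = dV/dr · dr/dt = 4πr² · 14
At r = 18: dV/dt = 18144π cm³/s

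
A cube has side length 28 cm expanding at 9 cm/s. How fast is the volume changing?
21168 cm³/s

V = s³
dV/dt = 3s² · ds/dt = 3·28²·9 = 21168 cm³/s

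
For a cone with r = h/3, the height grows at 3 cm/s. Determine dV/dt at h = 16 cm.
256π/3 cm³/s

V = (1/3)π(h/3)²h = πh³/27
dV/dt = πh²/9 · 3
At h = 16: dV/dt = 256π/3 cm³/s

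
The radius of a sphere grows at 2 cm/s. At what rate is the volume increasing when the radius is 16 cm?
2048π cm³/s

V = (4/3)πr³
dV/dt = dV/dr · dr/dt = 4πr² · 2
At r = 16: dV/dt = 2048π cm³/s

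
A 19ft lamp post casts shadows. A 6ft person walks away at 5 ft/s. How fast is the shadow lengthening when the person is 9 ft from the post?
30/13 ft/s

By similar triangles: 19/(x+s) = 6/s
Solving: s = 6x/13
ds/dt = 6/13 · dx/dt = 6/13 · 5 = 30/13 ft/s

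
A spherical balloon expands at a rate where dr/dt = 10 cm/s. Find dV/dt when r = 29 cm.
33640π cm³/s

V = (4/3)πr³
dV/dt = dV/dr · dr/dt = 4πr² · 10
At r = 29: dV/dt = 33640π cm³/s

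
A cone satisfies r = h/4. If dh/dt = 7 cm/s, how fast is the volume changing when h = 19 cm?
2527π/16 cm³/s

V = (1/3)π(h/4)²h = πh³/48
dV/dt = πh²/16 · 7
At h = 19: dV/dt = 2527π/16 cm³/s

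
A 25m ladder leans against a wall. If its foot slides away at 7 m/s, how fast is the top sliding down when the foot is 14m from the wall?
98√429/429 ≈ 4.731 m/s

x² + y² = 25²
2x·dx/dt + 2y·dy/dt = 0
dy/dt = -x/y · dx/dt = -14/√429 · 7 = -98√429/429 m/s
The top is descending at 98√429/429 ≈ 4.731 m/s.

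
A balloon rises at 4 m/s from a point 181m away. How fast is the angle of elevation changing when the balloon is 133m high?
0.014351 rad/s

tan(θ) = y/181
sec²(θ) · dθ/dt = (1/181) · dy/dt
dθ/dt = cos²(θ)/181 · 4 = 181/(181² + 133²) · 4
dθ/dt = 0.014351 rad/s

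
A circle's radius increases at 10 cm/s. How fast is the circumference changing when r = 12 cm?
20π cm/s

C = 2πr
dC/dt = 2π · dr/dt = 2π · 10 = 20π cm/s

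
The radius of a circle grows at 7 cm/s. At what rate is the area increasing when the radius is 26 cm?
364π cm²/s

A = πr²
dA/dt = 2πr · dr/dt = 2π(26)(7) = 364π cm²/s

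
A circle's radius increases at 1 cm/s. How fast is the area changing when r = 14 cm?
28π cm²/s

A = πr²
dA/dt = 2πr · dr/dt = 2π(14)(1) = 28π cm²/s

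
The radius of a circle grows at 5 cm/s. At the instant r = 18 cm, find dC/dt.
10π cm/s

C = 2πr
dC/dt = 2π · dr/dt = 2π · 5 = 10π cm/s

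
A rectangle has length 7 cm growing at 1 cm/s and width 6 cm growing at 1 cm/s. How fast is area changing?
13 cm²/s

A = lw
dA/dt = w·dl/dt + l·dw/dt = 6·1 + 7·1 = 13 cm²/s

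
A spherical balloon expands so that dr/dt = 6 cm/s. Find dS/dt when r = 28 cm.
1344π cm²/s

S = 4πr²
dS/dt = dS/dr · dr/dt = 8πr · 6
At r = 28: dS/dt = 1344π cm²/s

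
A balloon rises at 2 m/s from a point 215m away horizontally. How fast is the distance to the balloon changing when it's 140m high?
56√2633/2633 ≈ 1.091 m/s

z² = 215² + y²
z = √(215² + 140²) = 5√2633
dz/dt = y/z · dy/dt = 140/(5√2633) · 2 = 56√2633/2633 ≈ 1.091 m/s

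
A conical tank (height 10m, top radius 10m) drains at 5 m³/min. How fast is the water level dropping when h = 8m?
5/(64π) ≈ 0.02487 m/min

r/h = 10/10, so r = h
V = (1/3)πr²h = (1/3)π(h)²h = (1/3)πh³
dV/dh = πh²
dh/dt = (dV/dt)/(dV/dh) = -5/(π·8²) = -5/(64π) m/min
The level is dropping at 5/(64π) ≈ 0.02487 m/min.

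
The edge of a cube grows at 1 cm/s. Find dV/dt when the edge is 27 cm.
2187 cm³/s

V = s³
dV/dt = 3s² · ds/dt = 3·27²·1 = 2187 cm³/s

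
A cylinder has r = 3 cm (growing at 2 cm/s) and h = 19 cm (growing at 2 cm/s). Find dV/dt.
246π cm³/s

V = πr²h
dV/dt = 2πrh·dr/dt + πr²·dh/dt
= 2π(3)(19)(2) + π(3)²(2)
= 246π cm³/s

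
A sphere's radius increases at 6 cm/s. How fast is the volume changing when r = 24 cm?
13824π cm³/s

V = (4/3)πr³
dV/dt = dV/dr · dr/dt = 4πr² · 6
At r = 24: dV/dt = 13824π cm³/s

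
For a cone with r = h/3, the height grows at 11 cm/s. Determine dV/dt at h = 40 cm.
17600π/9 cm³/s

V = (1/3)π(h/3)²h = πh³/27
dV/dt = πh²/9 · 11
At h = 40: dV/dt = 17600π/9 cm³/s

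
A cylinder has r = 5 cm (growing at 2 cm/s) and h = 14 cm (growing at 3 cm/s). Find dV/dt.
355π cm³/s

V = πr²h
dV/dt = 2πrh·dr/dt + πr²·dh/dt
= 2π(5)(14)(2) + π(5)²(3)
= 355π cm³/s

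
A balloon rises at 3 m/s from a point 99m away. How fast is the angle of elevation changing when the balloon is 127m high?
0.011454 rad/s

tan(θ) = y/99
sec²(θ) · dθ/dt = (1/99) · dy/dt
dθ/dt = cos²(θ)/99 · 3 = 99/(99² + 127²) · 3
dθ/dt = 0.011454 rad/s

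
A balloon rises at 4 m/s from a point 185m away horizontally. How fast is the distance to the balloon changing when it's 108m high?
432√45889/45889 ≈ 2.017 m/s

z² = 185² + y²
z = √(185² + 108²) = √45889
dz/dt = y/z · dy/dt = 108/√45889 · 4 = 432√45889/45889 ≈ 2.017 m/s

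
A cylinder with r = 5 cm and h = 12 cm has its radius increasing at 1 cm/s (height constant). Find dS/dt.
44π cm²/s

S = 2πrh + 2πr² (lateral + bases)
dS/dt = (2πh + 4πr)·dr/dt = (2π·12 + 4π·5)·1
= 44π cm²/s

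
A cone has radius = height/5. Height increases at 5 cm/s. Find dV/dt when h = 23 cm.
529π/5 cm³/s

V = (1/3)π(h/5)²h = πh³/75
dV/dt = πh²/25 · 5
At h = 23: dV/dt = 529π/5 cm³/s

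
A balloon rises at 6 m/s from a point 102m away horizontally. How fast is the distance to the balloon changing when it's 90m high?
45√514/257 ≈ 3.97 m/s

z² = 102² + y²
z = √(102² + 90²) = 6√514
dz/dt = y/z · dy/dt = 90/(6√514) · 6 = 45√514/257 ≈ 3.97 m/s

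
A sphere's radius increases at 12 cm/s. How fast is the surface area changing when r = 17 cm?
1632π cm²/s

S = 4πr²
dS/dt = dS/dr · dr/dt = 8πr · 12
At r = 17: dS/dt = 1632π cm²/s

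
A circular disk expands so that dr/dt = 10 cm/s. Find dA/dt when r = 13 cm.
260π cm²/s

A = πr²
dA/dt = 2πr · dr/dt = 2π(13)(10) = 260π cm²/s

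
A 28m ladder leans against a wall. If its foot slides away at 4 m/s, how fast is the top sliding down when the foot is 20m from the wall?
5√6/3 ≈ 4.082 m/s

x² + y² = 28²
2x·dx/dt + 2y·dy/dt = 0
dy/dt = -x/y · dx/dt = -20/(8√6) · 4 = -5√6/3 m/s
The top is descending at 5√6/3 ≈ 4.082 m/s.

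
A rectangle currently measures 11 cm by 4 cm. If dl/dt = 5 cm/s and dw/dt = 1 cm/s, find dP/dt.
12 cm/s

P = 2(l + w)
dP/dt = 2(dl/dt + dw/dt) = 2(5 + 1) = 12 cm/s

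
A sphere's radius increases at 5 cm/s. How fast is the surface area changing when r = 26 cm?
1040π cm²/s

S = 4πr²
dS/dt = dS/dr · dr/dt = 8πr · 5
At r = 26: dS/dt = 1040π cm²/s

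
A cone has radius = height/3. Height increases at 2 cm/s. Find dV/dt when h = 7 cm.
98π/9 cm³/s

V = (1/3)π(h/3)²h = πh³/27
dV/dt = πh²/9 · 2
At h = 7: dV/dt = 98π/9 cm³/s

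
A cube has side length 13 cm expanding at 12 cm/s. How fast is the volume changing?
6084 cm³/s

V = s³
dV/dt = 3s² · ds/dt = 3·13²·12 = 6084 cm³/s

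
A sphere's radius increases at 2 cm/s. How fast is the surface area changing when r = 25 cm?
400π cm²/s

S = 4πr²
dS/dt = dS/dr · dr/dt = 8πr · 2
At r = 25: dS/dt = 400π cm²/s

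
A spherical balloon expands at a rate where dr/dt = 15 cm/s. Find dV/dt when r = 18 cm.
19440π cm³/s

V = (4/3)πr³
dV/dt = dV/dr · dr/dt = 4πr² · 15
At r = 18: dV/dt = 19440π cm³/s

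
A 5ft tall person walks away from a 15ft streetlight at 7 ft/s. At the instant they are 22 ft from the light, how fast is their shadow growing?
7/2 ft/s

By similar triangles: 15/(x+s) = 5/s
Solving: s = 5x/10
ds/dt = 5/10 · dx/dt = 1/2 · 7 = 7/2 ft/s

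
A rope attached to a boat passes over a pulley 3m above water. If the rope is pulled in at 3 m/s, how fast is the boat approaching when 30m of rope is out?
10√11/11 ≈ 3.015 m/s

rope² = x² + 3²
x = √(30² - 3²) = 9√11
dx/dt = (rope/x) · d(rope)/dt = (30/(9√11)) · (-3) = -10√11/11 m/s
The boat approaches at 10√11/11 ≈ 3.015 m/s.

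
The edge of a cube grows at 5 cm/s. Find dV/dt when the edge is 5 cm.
375 cm³/s

V = s³
dV/dt = 3s² · ds/dt = 3·5²·5 = 375 cm³/s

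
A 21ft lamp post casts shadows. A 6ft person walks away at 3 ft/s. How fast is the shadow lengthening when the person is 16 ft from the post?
6/5 ft/s

By similar triangles: 21/(x+s) = 6/s
Solving: s = 6x/15
ds/dt = 6/15 · dx/dt = 2/5 · 3 = 6/5 ft/s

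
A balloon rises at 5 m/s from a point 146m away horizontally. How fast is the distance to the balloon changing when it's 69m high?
345√26077/26077 ≈ 2.136 m/s

z² = 146² + y²
z = √(146² + 69²) = √26077
dz/dt = y/z · dy/dt = 69/√26077 · 5 = 345√26077/26077 ≈ 2.136 m/s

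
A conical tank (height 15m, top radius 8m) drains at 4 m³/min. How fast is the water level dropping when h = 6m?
25/(64π) ≈ 0.1243 m/min

r/h = 8/15, so r = (8/15)h
V = (1/3)πr²h = (1/3)π((8/15)h)²h = (64/675)πh³
dV/dh = (64/225)πh²
dh/dt = (dV/dt)/(dV/dh) = -4/((64/225)π·6²) = -25/(64π) m/min
The level is dropping at 25/(64π) ≈ 0.1243 m/min.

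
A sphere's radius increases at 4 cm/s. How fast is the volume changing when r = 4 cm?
256π cm³/s

V = (4/3)πr³
dV/dt = dV/dr · dr/dt = 4πr² · 4
At r = 4: dV/dt = 256π cm³/s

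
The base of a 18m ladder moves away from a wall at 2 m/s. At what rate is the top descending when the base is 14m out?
7√2/4 ≈ 2.475 m/s

x² + y² = 18²
2x·dx/dt + 2y·dy/dt = 0
dy/dt = -x/y · dx/dt = -14/(8√2) · 2 = -7√2/4 m/s
The top is descending at 7√2/4 ≈ 2.475 m/s.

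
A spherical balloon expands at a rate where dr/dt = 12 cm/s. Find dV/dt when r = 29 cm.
40368π cm³/s

V = (4/3)πr³
dV/dt = dV/dr · dr/dt = 4πr² · 12
At r = 29: dV/dt = 40368π cm³/s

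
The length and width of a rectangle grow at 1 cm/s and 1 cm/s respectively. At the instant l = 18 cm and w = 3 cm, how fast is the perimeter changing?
4 cm/s

P = 2(l + w)
dP/dt = 2(dl/dt + dw/dt) = 2(1 + 1) = 4 cm/s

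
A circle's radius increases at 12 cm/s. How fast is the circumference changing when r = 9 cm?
24π cm/s

C = 2πr
dC/dt = 2π · dr/dt = 2π · 12 = 24π cm/s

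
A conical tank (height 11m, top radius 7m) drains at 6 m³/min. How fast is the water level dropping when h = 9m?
242/(1323π) ≈ 0.05822 m/min

r/h = 7/11, so r = (7/11)h
V = (1/3)πr²h = (1/3)π((7/11)h)²h = (49/363)πh³
dV/dh = (49/121)πh²
dh/dt = (dV/dt)/(dV/dh) = -6/((49/121)π·9²) = -242/(1323π) m/min
The level is dropping at 242/(1323π) ≈ 0.05822 m/min.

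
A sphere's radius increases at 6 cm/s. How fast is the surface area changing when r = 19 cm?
912π cm²/s

S = 4πr²
dS/dt = dS/dr · dr/dt = 8πr · 6
At r = 19: dS/dt = 912π cm²/s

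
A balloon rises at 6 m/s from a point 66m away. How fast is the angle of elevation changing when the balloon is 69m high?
0.043435 rad/s

tan(θ) = y/66
sec²(θ) · dθ/dt = (1/66) · dy/dt
dθ/dt = cos²(θ)/66 · 6 = 66/(66² + 69²) · 6
dθ/dt = 0.043435 rad/s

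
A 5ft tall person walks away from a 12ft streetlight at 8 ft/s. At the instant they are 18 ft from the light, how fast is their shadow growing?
40/7 ft/s

By similar triangles: 12/(x+s) = 5/s
Solving: s = 5x/7
ds/dt = 5/7 · dx/dt = 5/7 · 8 = 40/7 ft/s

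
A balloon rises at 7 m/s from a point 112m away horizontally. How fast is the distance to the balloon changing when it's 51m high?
357√15145/15145 ≈ 2.901 m/s

z² = 112² + y²
z = √(112² + 51²) = √15145
dz/dt = y/z · dy/dt = 51/√15145 · 7 = 357√15145/15145 ≈ 2.901 m/s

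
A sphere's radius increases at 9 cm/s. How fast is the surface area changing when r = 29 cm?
2088π cm²/s

S = 4πr²
dS/dt = dS/dr · dr/dt = 8πr · 9
At r = 29: dS/dt = 2088π cm²/s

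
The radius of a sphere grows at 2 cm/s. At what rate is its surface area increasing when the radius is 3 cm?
48π cm²/s

S = 4πr²
dS/dt = dS/dr · dr/dt = 8πr · 2
At r = 3: dS/dt = 48π cm²/s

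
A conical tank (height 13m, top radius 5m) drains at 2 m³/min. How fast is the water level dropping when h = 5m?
338/(625π) ≈ 0.1721 m/min

r/h = 5/13, so r = (5/13)h
V = (1/3)πr²h = (1/3)π((5/13)h)²h = (25/507)πh³
dV/dh = (25/169)πh²
dh/dt = (dV/dt)/(dV/dh) = -2/((25/169)π·5²) = -338/(625π) m/min
The level is dropping at 338/(625π) ≈ 0.1721 m/min.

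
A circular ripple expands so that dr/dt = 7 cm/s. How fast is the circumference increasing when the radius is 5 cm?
14π cm/s

C = 2πr
dC/dt = 2π · dr/dt = 2π · 7 = 14π cm/s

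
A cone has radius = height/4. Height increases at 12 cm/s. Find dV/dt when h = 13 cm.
507π/4 cm³/s

V = (1/3)π(h/4)²h = πh³/48
dV/dt = πh²/16 · 12
At h = 13: dV/dt = 507π/4 cm³/s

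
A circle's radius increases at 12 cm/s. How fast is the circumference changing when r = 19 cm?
24π cm/s

C = 2πr
dC/dt = 2π · dr/dt = 2π · 12 = 24π cm/s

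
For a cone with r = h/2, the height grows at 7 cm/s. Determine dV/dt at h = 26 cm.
1183π cm³/s

V = (1/3)π(h/2)²h = πh³/12
dV/dt = πh²/4 · 7
At h = 26: dV/dt = 1183π cm³/s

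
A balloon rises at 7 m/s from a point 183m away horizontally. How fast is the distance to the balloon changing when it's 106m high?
742√1789/8945 ≈ 3.509 m/s

z² = 183² + y²
z = √(183² + 106²) = 5√1789
dz/dt = y/z · dy/dt = 106/(5√1789) · 7 = 742√1789/8945 ≈ 3.509 m/s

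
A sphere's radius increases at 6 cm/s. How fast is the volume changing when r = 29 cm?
20184π cm³/s

V = (4/3)πr³
dV/dt = dV/dr · dr/dt = 4πr² · 6
At r = 29: dV/dt = 20184π cm³/s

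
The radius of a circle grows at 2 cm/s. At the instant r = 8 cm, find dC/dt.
4π cm/s

C = 2πr
dC/dt = 2π · dr/dt = 2π · 2 = 4π cm/s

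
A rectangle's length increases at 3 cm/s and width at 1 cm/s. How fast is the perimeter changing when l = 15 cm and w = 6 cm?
8 cm/s

P = 2(l + w)
dP/dt = 2(dl/dt + dw/dt) = 2(3 + 1) = 8 cm/s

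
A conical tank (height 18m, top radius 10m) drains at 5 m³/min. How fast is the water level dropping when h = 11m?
81/(605π) ≈ 0.04262 m/min

r/h = 10/18, so r = (5/9)h
V = (1/3)πr²h = (1/3)π((5/9)h)²h = (25/243)πh³
dV/dh = (25/81)πh²
dh/dt = (dV/dt)/(dV/dh) = -5/((25/81)π·11²) = -81/(605π) m/min
The level is dropping at 81/(605π) ≈ 0.04262 m/min.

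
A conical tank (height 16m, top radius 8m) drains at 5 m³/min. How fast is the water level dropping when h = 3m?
20/(9π) ≈ 0.7074 m/min

r/h = 8/16, so r = (1/2)h
V = (1/3)πr²h = (1/3)π((1/2)h)²h = (1/12)πh³
dV/dh = (1/4)πh²
dh/dt = (dV/dt)/(dV/dh) = -5/((1/4)π·3²) = -20/(9π) m/min
The level is dropping at 20/(9π) ≈ 0.7074 m/min.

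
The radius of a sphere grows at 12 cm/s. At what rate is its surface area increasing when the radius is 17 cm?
1632π cm²/s

S = 4πr²
dS/dt = dS/dr · dr/dt = 8πr · 12
At r = 17: dS/dt = 1632π cm²/s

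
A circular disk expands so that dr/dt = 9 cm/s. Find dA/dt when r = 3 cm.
54π cm²/s

A = πr²
dA/dt = 2πr · dr/dt = 2π(3)(9) = 54π cm²/s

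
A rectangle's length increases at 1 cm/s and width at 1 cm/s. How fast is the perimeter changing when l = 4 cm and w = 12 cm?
4 cm/s

P = 2(l + w)
dP/dt = 2(dl/dt + dw/dt) = 2(1 + 1) = 4 cm/s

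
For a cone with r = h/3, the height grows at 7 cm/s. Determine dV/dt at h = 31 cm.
6727π/9 cm³/s

V = (1/3)π(h/3)²h = πh³/27
dV/dt = πh²/9 · 7
At h = 31: dV/dt = 6727π/9 cm³/s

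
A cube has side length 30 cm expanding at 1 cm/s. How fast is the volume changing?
2700 cm³/s

V = s³
dV/dt = 3s² · ds/dt = 3·30²·1 = 2700 cm³/s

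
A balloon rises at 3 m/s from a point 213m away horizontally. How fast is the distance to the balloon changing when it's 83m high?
249√52258/52258 ≈ 1.089 m/s

z² = 213² + y²
z = √(213² + 83²) = √52258
dz/dt = y/z · dy/dt = 83/√52258 · 3 = 249√52258/52258 ≈ 1.089 m/s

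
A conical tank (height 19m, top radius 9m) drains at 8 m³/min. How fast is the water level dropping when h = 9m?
2888/(6561π) ≈ 0.1401 m/min

r/h = 9/19, so r = (9/19)h
V = (1/3)πr²h = (1/3)π((9/19)h)²h = (27/361)πh³
dV/dh = (81/361)πh²
dh/dt = (dV/dt)/(dV/dh) = -8/((81/361)π·9²) = -2888/(6561π) m/min
The level is dropping at 2888/(6561π) ≈ 0.1401 m/min.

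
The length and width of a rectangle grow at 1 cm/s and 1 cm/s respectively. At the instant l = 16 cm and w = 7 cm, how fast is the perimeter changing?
4 cm/s

P = 2(l + w)
dP/dt = 2(dl/dt + dw/dt) = 2(1 + 1) = 4 cm/s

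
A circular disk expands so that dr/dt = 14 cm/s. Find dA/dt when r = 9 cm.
252π cm²/s

A = πr²
dA/dt = 2πr · dr/dt = 2π(9)(14) = 252π cm²/s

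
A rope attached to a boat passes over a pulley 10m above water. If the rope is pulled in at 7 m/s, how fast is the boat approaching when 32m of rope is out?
16√231/33 ≈ 7.369 m/s

rope² = x² + 10²
x = √(32² - 10²) = 2√231
dx/dt = (rope/x) · d(rope)/dt = (32/(2√231)) · (-7) = -16√231/33 m/s
The boat approaches at 16√231/33 ≈ 7.369 m/s.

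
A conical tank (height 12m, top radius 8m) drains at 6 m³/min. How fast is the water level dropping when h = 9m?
1/(6π) ≈ 0.05305 m/min

r/h = 8/12, so r = (2/3)h
V = (1/3)πr²h = (1/3)π((2/3)h)²h = (4/27)πh³
dV/dh = (4/9)πh²
dh/dt = (dV/dt)/(dV/dh) = -6/((4/9)π·9²) = -1/(6π) m/min
The level is dropping at 1/(6π) ≈ 0.05305 m/min.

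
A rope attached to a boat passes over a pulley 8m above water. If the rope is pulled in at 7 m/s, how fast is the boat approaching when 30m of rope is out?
105√209/209 ≈ 7.263 m/s

rope² = x² + 8²
x = √(30² - 8²) = 2√209
dx/dt = (rope/x) · d(rope)/dt = (30/(2√209)) · (-7) = -105√209/209 m/s
The boat approaches at 105√209/209 ≈ 7.263 m/s.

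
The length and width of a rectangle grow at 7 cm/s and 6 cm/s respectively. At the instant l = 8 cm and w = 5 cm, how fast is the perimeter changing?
26 cm/s

P = 2(l + w)
dP/dt = 2(dl/dt + dw/dt) = 2(7 + 6) = 26 cm/s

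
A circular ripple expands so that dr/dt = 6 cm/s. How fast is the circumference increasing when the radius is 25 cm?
12π cm/s

C = 2πr
dC/dt = 2π · dr/dt = 2π · 6 = 12π cm/s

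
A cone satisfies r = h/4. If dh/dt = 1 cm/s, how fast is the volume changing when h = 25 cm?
625π/16 cm³/s

V = (1/3)π(h/4)²h = πh³/48
dV/dt = πh²/16 · 1
At h = 25: dV/dt = 625π/16 cm³/s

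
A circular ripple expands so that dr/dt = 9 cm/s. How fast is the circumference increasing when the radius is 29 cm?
18π cm/s

C = 2πr
dC/dt = 2π · dr/dt = 2π · 9 = 18π cm/s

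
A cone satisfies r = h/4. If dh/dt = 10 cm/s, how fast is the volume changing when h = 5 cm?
125π/8 cm³/s

V = (1/3)π(h/4)²h = πh³/48
dV/dt = πh²/16 · 10
At h = 5: dV/dt = 125π/8 cm³/s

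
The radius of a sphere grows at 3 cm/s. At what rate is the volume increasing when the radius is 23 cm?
6348π cm³/s

V = (4/3)πr³
dV/dt = dV/dr · dr/dt = 4πr² · 3
At r = 23: dV/dt = 6348π cm³/s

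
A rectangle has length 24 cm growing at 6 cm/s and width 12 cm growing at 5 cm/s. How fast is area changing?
192 cm²/s

A = lw
dA/dt = w·dl/dt + l·dw/dt = 12·6 + 24·5 = 192 cm²/s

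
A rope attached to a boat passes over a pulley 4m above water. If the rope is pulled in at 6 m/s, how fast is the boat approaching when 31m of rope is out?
62√105/105 ≈ 6.051 m/s

rope² = x² + 4²
x = √(31² - 4²) = 3√105
dx/dt = (rope/x) · d(rope)/dt = (31/(3√105)) · (-6) = -62√105/105 m/s
The boat approaches at 62√105/105 ≈ 6.051 m/s.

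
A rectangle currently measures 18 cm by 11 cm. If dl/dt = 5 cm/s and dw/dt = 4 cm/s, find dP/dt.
18 cm/s

P = 2(l + w)
dP/dt = 2(dl/dt + dw/dt) = 2(5 + 4) = 18 cm/s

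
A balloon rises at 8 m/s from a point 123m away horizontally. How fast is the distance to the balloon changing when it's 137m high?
548√33898/16949 ≈ 5.953 m/s

z² = 123² + y²
z = √(123² + 137²) = √33898
dz/dt = y/z · dy/dt = 137/√33898 · 8 = 548√33898/16949 ≈ 5.953 m/s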